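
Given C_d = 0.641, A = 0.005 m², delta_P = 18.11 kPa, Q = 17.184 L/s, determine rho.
Formula: Q = C_d A \sqrt{\frac{2 \Delta P}{\rho}}
Substituting knowns: 17.184 = 0.641·0.005·√(2·(18.11·1000)/rho)·1000
Solving for rho: rho = 2·(18.11·1000)/((17.184/1000)/(0.641·0.005))² = 1260 kg/m³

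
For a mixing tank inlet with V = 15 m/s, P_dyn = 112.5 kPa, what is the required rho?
Formula: P_{dyn} = \frac{1}{2} \rho V^2
Substituting knowns: 112.5 = 0.5·rho·15²/1000
Solving for rho: rho = 2·(112.5·1000)/15² = 1000 kg/m³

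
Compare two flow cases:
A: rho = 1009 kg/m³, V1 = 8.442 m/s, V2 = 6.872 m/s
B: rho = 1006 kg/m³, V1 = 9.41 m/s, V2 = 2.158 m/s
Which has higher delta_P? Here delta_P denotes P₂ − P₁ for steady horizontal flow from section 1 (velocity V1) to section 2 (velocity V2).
delta_P(A) = 12.13 kPa, delta_P(B) = 42.2 kPa. Answer: B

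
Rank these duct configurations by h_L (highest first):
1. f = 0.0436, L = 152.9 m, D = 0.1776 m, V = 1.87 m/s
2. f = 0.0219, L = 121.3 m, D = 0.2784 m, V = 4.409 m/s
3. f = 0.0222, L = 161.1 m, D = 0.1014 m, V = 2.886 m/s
Case 1: h_L = 6.69 m
Case 2: h_L = 9.454 m
Case 3: h_L = 14.97 m
Ranking (highest first): 3, 2, 1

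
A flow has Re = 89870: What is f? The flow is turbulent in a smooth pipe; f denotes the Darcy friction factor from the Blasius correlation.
Formula: f = \frac{0.316}{Re^{0.25}}
f = 0.316/89870^0.25 = 0.01825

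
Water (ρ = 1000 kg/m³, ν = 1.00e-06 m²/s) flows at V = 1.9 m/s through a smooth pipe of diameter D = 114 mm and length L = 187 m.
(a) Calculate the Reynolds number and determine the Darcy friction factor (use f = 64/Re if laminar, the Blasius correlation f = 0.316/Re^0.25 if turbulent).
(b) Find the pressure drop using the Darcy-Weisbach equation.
(a) Re = V·D/ν = 1.9·0.114/1.00e-06 = 216600 → turbulent (Re > 4000); f = 0.316/Re^0.25 = 0.316/216600^0.25 = 0.014648 (Blasius is strictly valid for Re ≲ 1e5; used here as the smooth-pipe estimate the problem specifies)
(b) Darcy-Weisbach: ΔP = f·(L/D)·½ρV²/1000 = 0.014648·(187/0.114)·½·1000·1.9²/1000 = 43.37 kPa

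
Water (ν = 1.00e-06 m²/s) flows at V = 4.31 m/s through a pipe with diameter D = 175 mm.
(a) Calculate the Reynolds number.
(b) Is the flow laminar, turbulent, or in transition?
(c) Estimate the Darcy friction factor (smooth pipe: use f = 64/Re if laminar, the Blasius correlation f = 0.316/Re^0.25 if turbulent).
(a) Re = V·D/ν = 4.31·0.175/1.00e-06 = 754250
(b) Flow regime: turbulent (Re > 4000)
(c) Friction factor: f = 0.316/Re^0.25 = 0.316/754250^0.25 = 0.01072 (Blasius is strictly valid for Re ≲ 1e5; used here as the smooth-pipe estimate the problem specifies)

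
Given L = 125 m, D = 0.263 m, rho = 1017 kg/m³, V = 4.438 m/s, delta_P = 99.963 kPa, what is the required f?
Formula: \Delta P = f \frac{L}{D} \frac{\rho V^2}{2}
Substituting knowns: 99.963 = f·(125/0.263)·0.5·1017·4.438²/1000
Solving for f: f = (99.963·1000)/((125/0.263)·0.5·1017·4.438²) = 0.021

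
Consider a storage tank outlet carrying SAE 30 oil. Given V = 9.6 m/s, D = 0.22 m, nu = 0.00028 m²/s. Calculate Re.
Formula: Re = \frac{V D}{\nu}
Re = 9.6·0.22/0.00028 = 7543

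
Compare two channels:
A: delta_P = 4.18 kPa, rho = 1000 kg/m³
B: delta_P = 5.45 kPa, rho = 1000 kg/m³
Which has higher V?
V(A) = 2.891 m/s, V(B) = 3.302 m/s. Answer: B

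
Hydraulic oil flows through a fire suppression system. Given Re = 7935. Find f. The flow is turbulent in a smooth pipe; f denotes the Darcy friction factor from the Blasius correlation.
Formula: f = \frac{0.316}{Re^{0.25}}
f = 0.316/7935^0.25 = 0.03348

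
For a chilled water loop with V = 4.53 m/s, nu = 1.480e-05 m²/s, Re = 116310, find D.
Formula: Re = \frac{V D}{\nu}
Substituting knowns: 116310 = 4.53·D/1.480e-05
Solving for D: D = 116310·1.480e-05/4.53 = 0.38 m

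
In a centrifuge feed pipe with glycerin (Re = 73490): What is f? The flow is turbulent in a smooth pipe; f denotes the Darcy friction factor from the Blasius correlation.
Formula: f = \frac{0.316}{Re^{0.25}}
f = 0.316/73490^0.25 = 0.01919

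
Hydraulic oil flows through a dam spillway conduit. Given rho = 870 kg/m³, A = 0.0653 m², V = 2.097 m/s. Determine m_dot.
Formula: \dot{m} = \rho A V
m_dot = 870·0.0653·2.097 = 119.1 kg/s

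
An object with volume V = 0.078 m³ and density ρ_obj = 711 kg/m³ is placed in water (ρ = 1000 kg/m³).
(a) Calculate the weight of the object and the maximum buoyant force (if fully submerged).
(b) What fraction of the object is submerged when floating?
(a) W=rho_obj*g*V=711*9.81*0.078=544.0 N; F_B(max)=rho*g*V=1000*9.81*0.078=765.2 N
(b) Floating fraction=rho_obj/rho=711/1000=0.711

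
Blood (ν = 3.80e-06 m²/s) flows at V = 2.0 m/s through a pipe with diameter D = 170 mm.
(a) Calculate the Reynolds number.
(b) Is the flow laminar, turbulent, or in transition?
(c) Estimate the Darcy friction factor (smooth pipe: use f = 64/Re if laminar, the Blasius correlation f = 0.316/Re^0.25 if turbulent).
(a) Re = V·D/ν = 2.0·0.17/3.80e-06 = 89474
(b) Flow regime: turbulent (Re > 4000)
(c) Friction factor: f = 0.316/Re^0.25 = 0.316/89474^0.25 = 0.01827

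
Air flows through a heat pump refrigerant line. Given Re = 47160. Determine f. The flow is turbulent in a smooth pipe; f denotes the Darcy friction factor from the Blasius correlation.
Formula: f = \frac{0.316}{Re^{0.25}}
f = 0.316/47160^0.25 = 0.02144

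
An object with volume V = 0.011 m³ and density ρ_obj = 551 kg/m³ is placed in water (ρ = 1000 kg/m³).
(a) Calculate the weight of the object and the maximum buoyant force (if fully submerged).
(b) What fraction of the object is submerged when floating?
(a) W=rho_obj*g*V=551*9.81*0.011=59.5 N; F_B(max)=rho*g*V=1000*9.81*0.011=107.9 N
(b) Floating fraction=rho_obj/rho=551/1000=0.551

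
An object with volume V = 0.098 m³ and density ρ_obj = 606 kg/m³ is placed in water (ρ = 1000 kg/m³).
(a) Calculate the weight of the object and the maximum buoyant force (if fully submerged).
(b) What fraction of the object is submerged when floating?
(a) W=rho_obj*g*V=606*9.81*0.098=582.6 N; F_B(max)=rho*g*V=1000*9.81*0.098=961.4 N
(b) Floating fraction=rho_obj/rho=606/1000=0.606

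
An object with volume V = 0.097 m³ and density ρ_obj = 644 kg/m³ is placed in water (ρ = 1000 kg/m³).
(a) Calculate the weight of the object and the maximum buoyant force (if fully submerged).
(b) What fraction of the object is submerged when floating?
(a) W=rho_obj*g*V=644*9.81*0.097=612.8 N; F_B(max)=rho*g*V=1000*9.81*0.097=951.6 N
(b) Floating fraction=rho_obj/rho=644/1000=0.644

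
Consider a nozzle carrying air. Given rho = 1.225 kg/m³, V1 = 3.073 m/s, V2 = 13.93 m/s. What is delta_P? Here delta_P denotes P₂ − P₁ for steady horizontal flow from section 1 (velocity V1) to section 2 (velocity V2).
Formula: \Delta P = \frac{1}{2} \rho (V_1^2 - V_2^2)
delta_P = 0.5·1.225·(3.073² − 13.93²)/1000 = -0.1131 kPa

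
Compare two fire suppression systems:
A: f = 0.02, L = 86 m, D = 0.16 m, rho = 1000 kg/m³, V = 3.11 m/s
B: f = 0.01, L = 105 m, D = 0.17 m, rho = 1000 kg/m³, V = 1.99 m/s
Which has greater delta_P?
delta_P(A) = 51.99 kPa, delta_P(B) = 12.23 kPa. Answer: A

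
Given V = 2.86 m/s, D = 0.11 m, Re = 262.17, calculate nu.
Formula: Re = \frac{V D}{\nu}
Substituting knowns: 262.17 = 2.86·0.11/nu
Solving for nu: nu = 2.86·0.11/262.17 = 0.0012 m²/s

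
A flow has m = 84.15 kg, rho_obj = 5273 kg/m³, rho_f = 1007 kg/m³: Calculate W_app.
Formula: W_{app} = mg\left(1 - \frac{\rho_f}{\rho_{obj}}\right)
W_app = 84.15·9.81·(1 − 1007/5273) = 667.9 N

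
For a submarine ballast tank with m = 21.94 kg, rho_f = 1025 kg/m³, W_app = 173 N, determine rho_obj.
Formula: W_{app} = mg\left(1 - \frac{\rho_f}{\rho_{obj}}\right)
Substituting knowns: 173 = 21.94·9.81·(1 − 1025/rho_obj)
Solving for rho_obj: rho_obj = 1025/(1 − 173/(21.94·9.81)) = 5224 kg/m³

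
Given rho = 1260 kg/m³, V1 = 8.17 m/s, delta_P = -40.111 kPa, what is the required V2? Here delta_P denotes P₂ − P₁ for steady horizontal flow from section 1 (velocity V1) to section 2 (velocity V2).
Formula: \Delta P = \frac{1}{2} \rho (V_1^2 - V_2^2)
Substituting knowns: -40.111 = 0.5·1260·(8.17² − V2²)/1000
Solving for V2: V2 = √(8.17² − 2·(-40.111·1000)/1260) = 11.42 m/s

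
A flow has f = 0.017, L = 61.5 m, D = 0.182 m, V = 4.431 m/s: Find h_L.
Formula: h_L = f \frac{L}{D} \frac{V^2}{2g}
h_L = 0.017·(61.5/0.182)·4.431²/(2·9.81) = 5.749 m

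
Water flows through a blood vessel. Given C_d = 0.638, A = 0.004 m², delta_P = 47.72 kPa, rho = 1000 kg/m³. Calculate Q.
Formula: Q = C_d A \sqrt{\frac{2 \Delta P}{\rho}}
Q = 0.638·0.004·√(2·(47.72·1000)/1000)·1000 = 24.93 L/s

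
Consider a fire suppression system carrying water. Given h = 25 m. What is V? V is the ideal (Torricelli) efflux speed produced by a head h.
Formula: V = \sqrt{2 g h}
V = √(2·9.81·25) = 22.15 m/s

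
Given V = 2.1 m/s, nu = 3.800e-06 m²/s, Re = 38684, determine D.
Formula: Re = \frac{V D}{\nu}
Substituting knowns: 38684 = 2.1·D/3.800e-06
Solving for D: D = 38684·3.800e-06/2.1 = 0.07 m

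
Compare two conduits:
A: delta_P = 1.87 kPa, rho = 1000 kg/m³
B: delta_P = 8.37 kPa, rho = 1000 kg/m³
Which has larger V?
V(A) = 1.934 m/s, V(B) = 4.091 m/s. Answer: B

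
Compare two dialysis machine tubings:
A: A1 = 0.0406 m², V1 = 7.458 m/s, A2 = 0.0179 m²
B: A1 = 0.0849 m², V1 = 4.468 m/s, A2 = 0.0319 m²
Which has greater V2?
V2(A) = 16.92 m/s, V2(B) = 11.89 m/s. Answer: A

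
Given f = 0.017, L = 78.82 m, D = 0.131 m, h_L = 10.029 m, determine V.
Formula: h_L = f \frac{L}{D} \frac{V^2}{2g}
Substituting knowns: 10.029 = 0.017·(78.82/0.131)·V²/(2·9.81)
Solving for V: V = √(10.029·2·9.81/(0.017·(78.82/0.131))) = 4.386 m/s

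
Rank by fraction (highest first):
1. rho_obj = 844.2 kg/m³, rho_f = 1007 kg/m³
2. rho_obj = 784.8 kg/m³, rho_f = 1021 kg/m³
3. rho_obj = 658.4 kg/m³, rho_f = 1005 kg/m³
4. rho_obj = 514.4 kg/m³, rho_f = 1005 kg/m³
Case 1: fraction = 0.8383
Case 2: fraction = 0.7687
Case 3: fraction = 0.6551
Case 4: fraction = 0.5118
Ranking (highest first): 1, 2, 3, 4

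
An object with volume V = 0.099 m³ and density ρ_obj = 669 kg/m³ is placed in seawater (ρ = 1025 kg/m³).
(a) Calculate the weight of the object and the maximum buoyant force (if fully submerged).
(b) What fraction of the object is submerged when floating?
(a) W=rho_obj*g*V=669*9.81*0.099=649.7 N; F_B(max)=rho*g*V=1025*9.81*0.099=995.5 N
(b) Floating fraction=rho_obj/rho=669/1025=0.653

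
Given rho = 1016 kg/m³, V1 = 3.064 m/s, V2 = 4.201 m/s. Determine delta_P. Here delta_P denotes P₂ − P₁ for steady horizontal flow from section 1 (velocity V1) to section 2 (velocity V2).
Formula: \Delta P = \frac{1}{2} \rho (V_1^2 - V_2^2)
delta_P = 0.5·1016·(3.064² − 4.201²)/1000 = -4.196 kPa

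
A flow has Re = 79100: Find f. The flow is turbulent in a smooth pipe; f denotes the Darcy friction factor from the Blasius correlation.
Formula: f = \frac{0.316}{Re^{0.25}}
f = 0.316/79100^0.25 = 0.01884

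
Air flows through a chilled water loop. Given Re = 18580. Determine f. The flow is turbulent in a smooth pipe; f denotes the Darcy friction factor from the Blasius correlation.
Formula: f = \frac{0.316}{Re^{0.25}}
f = 0.316/18580^0.25 = 0.02707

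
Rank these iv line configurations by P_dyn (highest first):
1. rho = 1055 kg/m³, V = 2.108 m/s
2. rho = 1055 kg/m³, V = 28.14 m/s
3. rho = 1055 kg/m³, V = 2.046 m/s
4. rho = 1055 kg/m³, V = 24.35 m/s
Case 1: P_dyn = 2.344 kPa
Case 2: P_dyn = 417.7 kPa
Case 3: P_dyn = 2.208 kPa
Case 4: P_dyn = 312.8 kPa
Ranking (highest first): 2, 4, 1, 3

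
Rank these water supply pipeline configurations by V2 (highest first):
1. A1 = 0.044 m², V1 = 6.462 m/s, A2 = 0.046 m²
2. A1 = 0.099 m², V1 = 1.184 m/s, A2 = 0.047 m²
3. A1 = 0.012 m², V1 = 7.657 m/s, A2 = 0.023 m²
Case 1: V2 = 6.181 m/s
Case 2: V2 = 2.494 m/s
Case 3: V2 = 3.995 m/s
Ranking (highest first): 1, 3, 2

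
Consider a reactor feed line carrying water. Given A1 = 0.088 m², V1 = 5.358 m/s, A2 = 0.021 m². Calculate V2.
Formula: V_2 = \frac{A_1 V_1}{A_2}
V2 = 0.088·5.358/0.021 = 22.45 m/s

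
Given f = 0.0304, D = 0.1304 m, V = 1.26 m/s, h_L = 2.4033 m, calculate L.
Formula: h_L = f \frac{L}{D} \frac{V^2}{2g}
Substituting knowns: 2.4033 = 0.0304·(L/0.1304)·1.26²/(2·9.81)
Solving for L: L = 2.4033·2·9.81·0.1304/(0.0304·1.26²) = 127.4 m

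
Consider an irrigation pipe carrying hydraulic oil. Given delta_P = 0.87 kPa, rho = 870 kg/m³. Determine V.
Formula: V = \sqrt{\frac{2 \Delta P}{\rho}}
V = √(2·(0.87·1000)/870) = 1.414 m/s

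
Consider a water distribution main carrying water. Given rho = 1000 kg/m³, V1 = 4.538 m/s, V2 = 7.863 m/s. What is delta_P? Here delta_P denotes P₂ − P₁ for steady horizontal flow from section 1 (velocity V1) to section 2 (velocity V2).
Formula: \Delta P = \frac{1}{2} \rho (V_1^2 - V_2^2)
delta_P = 0.5·1000·(4.538² − 7.863²)/1000 = -20.62 kPa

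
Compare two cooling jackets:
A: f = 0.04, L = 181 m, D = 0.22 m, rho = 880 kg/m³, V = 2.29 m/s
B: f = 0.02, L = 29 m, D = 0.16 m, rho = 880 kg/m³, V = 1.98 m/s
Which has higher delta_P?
delta_P(A) = 75.93 kPa, delta_P(B) = 6.253 kPa. Answer: A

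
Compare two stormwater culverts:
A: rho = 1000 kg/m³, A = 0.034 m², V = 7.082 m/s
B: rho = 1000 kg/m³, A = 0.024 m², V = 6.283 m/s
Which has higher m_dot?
m_dot(A) = 240.8 kg/s, m_dot(B) = 150.8 kg/s. Answer: A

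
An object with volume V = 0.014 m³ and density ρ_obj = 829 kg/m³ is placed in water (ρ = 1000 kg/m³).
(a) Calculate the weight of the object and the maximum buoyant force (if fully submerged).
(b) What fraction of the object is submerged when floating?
(a) W=rho_obj*g*V=829*9.81*0.014=113.9 N; F_B(max)=rho*g*V=1000*9.81*0.014=137.3 N
(b) Floating fraction=rho_obj/rho=829/1000=0.829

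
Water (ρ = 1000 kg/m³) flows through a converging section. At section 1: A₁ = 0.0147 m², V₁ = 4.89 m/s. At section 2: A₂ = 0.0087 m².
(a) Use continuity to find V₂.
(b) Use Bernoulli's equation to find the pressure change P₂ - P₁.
(a) Continuity: A₁V₁=A₂V₂ -> V₂=A₁V₁/A₂=0.0147*4.89/0.0087=8.26 m/s
(b) Bernoulli: P₂-P₁=0.5*rho*(V₁^2-V₂^2)/1000=0.5*1000*(4.89^2-8.26^2)/1000=-22.16 kPa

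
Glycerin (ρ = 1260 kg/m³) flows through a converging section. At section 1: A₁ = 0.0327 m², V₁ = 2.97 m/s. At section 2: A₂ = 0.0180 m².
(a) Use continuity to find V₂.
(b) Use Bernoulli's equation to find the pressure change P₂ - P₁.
(a) Continuity: A₁V₁=A₂V₂ -> V₂=A₁V₁/A₂=0.0327*2.97/0.0180=5.40 m/s
(b) Bernoulli: P₂-P₁=0.5*rho*(V₁^2-V₂^2)/1000=0.5*1260*(2.97^2-5.40^2)/1000=-12.81 kPa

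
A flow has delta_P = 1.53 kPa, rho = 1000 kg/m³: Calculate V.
Formula: V = \sqrt{\frac{2 \Delta P}{\rho}}
V = √(2·(1.53·1000)/1000) = 1.749 m/s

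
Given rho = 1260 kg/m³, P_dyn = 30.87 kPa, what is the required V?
Formula: P_{dyn} = \frac{1}{2} \rho V^2
Substituting knowns: 30.87 = 0.5·1260·V²/1000
Solving for V: V = √(2·(30.87·1000)/1260) = 7 m/s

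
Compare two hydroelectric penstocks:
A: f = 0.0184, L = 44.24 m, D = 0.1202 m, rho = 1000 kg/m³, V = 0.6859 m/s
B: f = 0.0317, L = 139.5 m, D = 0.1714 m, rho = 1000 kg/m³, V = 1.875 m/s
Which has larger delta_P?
delta_P(A) = 1.593 kPa, delta_P(B) = 45.35 kPa. Answer: B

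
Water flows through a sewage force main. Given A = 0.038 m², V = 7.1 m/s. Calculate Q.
Formula: Q = A V
Q = 0.038·7.1·1000 = 269.8 L/s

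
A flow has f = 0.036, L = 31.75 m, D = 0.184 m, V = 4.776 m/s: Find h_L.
Formula: h_L = f \frac{L}{D} \frac{V^2}{2g}
h_L = 0.036·(31.75/0.184)·4.776²/(2·9.81) = 7.222 m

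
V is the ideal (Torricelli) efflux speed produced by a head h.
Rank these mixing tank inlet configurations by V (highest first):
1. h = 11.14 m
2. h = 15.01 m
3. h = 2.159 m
Case 1: V = 14.78 m/s
Case 2: V = 17.16 m/s
Case 3: V = 6.508 m/s
Ranking (highest first): 2, 1, 3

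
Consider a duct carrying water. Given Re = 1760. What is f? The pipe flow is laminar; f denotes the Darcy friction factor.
Formula: f = \frac{64}{Re}
f = 64/1760 = 0.03636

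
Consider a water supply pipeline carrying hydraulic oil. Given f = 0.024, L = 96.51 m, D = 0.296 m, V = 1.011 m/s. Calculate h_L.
Formula: h_L = f \frac{L}{D} \frac{V^2}{2g}
h_L = 0.024·(96.51/0.296)·1.011²/(2·9.81) = 0.4077 m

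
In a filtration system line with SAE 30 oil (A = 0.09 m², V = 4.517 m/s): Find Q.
Formula: Q = A V
Q = 0.09·4.517·1000 = 406.5 L/s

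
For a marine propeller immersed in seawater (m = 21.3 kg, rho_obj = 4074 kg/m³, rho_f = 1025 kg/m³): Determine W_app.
Formula: W_{app} = mg\left(1 - \frac{\rho_f}{\rho_{obj}}\right)
W_app = 21.3·9.81·(1 − 1025/4074) = 156.4 N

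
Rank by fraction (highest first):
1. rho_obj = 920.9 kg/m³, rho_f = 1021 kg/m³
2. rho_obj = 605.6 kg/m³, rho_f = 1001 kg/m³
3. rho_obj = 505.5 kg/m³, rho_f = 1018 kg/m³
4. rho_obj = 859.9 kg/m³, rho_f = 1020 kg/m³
Case 1: fraction = 0.902
Case 2: fraction = 0.605
Case 3: fraction = 0.4966
Case 4: fraction = 0.843
Ranking (highest first): 1, 4, 2, 3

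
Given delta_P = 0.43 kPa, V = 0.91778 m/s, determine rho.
Formula: V = \sqrt{\frac{2 \Delta P}{\rho}}
Substituting knowns: 0.91778 = √(2·(0.43·1000)/rho)
Solving for rho: rho = 2·(0.43·1000)/0.91778² = 1021 kg/m³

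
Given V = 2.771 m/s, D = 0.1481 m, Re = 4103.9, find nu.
Formula: Re = \frac{V D}{\nu}
Substituting knowns: 4103.9 = 2.771·0.1481/nu
Solving for nu: nu = 2.771·0.1481/4103.9 = 0.0001 m²/s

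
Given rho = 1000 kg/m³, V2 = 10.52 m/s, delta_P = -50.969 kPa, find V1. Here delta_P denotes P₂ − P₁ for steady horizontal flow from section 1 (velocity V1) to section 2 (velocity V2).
Formula: \Delta P = \frac{1}{2} \rho (V_1^2 - V_2^2)
Substituting knowns: -50.969 = 0.5·1000·(V1² − 10.52²)/1000
Solving for V1: V1 = √(10.52² + 2·(-50.969·1000)/1000) = 2.955 m/s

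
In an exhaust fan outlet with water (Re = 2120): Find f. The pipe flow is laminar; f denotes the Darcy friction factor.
Formula: f = \frac{64}{Re}
f = 64/2120 = 0.03019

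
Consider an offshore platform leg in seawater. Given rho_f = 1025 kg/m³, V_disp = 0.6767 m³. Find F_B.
Formula: F_B = \rho_f g V_{disp}
F_B = 1025·9.81·0.6767 = 6804 N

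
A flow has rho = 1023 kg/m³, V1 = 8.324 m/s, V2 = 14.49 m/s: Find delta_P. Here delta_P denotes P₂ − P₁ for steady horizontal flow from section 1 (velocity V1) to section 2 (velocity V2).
Formula: \Delta P = \frac{1}{2} \rho (V_1^2 - V_2^2)
delta_P = 0.5·1023·(8.324² − 14.49²)/1000 = -71.95 kPa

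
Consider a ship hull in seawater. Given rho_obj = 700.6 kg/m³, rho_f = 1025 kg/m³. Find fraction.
Formula: f_{sub} = \frac{\rho_{obj}}{\rho_f}
fraction = 700.6/1025 = 0.6835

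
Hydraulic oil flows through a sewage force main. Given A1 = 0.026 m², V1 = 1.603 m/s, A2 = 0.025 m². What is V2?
Formula: V_2 = \frac{A_1 V_1}{A_2}
V2 = 0.026·1.603/0.025 = 1.667 m/s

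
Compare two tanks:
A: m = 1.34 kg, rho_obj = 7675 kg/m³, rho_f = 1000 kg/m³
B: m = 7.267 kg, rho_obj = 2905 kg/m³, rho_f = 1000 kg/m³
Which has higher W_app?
W_app(A) = 11.43 N, W_app(B) = 46.75 N. Answer: B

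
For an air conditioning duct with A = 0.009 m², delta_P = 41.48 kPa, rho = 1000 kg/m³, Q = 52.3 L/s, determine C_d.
Formula: Q = C_d A \sqrt{\frac{2 \Delta P}{\rho}}
Substituting knowns: 52.3 = C_d·0.009·√(2·(41.48·1000)/1000)·1000
Solving for C_d: C_d = (52.3/1000)/(0.009·√(2·(41.48·1000)/1000)) = 0.638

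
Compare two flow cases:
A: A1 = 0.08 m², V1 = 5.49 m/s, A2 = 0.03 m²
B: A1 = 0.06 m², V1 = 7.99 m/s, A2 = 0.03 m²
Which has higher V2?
V2(A) = 14.64 m/s, V2(B) = 15.98 m/s. Answer: B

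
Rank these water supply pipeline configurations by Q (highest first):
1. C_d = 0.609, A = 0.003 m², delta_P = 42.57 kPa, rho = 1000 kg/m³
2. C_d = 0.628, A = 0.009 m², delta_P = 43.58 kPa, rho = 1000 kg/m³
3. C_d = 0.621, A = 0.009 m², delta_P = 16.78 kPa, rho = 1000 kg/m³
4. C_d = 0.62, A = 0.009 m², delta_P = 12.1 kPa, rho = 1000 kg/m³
Case 1: Q = 16.86 L/s
Case 2: Q = 52.77 L/s
Case 3: Q = 32.38 L/s
Case 4: Q = 27.45 L/s
Ranking (highest first): 2, 3, 4, 1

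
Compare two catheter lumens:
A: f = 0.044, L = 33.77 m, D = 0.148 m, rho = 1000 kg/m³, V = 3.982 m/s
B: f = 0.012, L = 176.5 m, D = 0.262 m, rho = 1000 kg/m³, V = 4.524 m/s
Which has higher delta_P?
delta_P(A) = 79.6 kPa, delta_P(B) = 82.73 kPa. Answer: B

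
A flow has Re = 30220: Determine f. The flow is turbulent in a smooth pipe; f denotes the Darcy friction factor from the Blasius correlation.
Formula: f = \frac{0.316}{Re^{0.25}}
f = 0.316/30220^0.25 = 0.02397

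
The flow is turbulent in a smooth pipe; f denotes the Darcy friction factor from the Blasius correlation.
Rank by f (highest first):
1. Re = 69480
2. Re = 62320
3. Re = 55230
Case 1: f = 0.01946
Case 2: f = 0.02
Case 3: f = 0.02061
Ranking (highest first): 3, 2, 1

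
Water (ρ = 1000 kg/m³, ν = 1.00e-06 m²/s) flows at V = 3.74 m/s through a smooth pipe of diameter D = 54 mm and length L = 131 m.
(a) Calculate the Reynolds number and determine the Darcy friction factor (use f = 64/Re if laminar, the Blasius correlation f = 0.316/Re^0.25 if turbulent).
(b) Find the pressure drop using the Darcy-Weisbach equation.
(a) Re = V·D/ν = 3.74·0.054/1.00e-06 = 201960 → turbulent (Re > 4000); f = 0.316/Re^0.25 = 0.316/201960^0.25 = 0.014906 (Blasius is strictly valid for Re ≲ 1e5; used here as the smooth-pipe estimate the problem specifies)
(b) Darcy-Weisbach: ΔP = f·(L/D)·½ρV²/1000 = 0.014906·(131/0.054)·½·1000·3.74²/1000 = 252.9 kPa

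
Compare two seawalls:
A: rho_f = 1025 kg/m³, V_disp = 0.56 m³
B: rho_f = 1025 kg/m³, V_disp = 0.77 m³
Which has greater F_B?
F_B(A) = 5631 N, F_B(B) = 7743 N. Answer: B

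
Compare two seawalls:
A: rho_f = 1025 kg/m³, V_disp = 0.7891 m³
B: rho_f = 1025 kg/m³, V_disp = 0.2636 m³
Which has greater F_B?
F_B(A) = 7935 N, F_B(B) = 2651 N. Answer: A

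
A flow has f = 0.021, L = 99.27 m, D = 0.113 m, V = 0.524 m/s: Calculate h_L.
Formula: h_L = f \frac{L}{D} \frac{V^2}{2g}
h_L = 0.021·(99.27/0.113)·0.524²/(2·9.81) = 0.2582 m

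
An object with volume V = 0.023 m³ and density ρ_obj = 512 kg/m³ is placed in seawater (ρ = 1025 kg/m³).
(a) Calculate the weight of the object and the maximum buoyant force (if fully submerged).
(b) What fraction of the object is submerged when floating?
(a) W=rho_obj*g*V=512*9.81*0.023=115.5 N; F_B(max)=rho*g*V=1025*9.81*0.023=231.3 N
(b) Floating fraction=rho_obj/rho=512/1025=0.500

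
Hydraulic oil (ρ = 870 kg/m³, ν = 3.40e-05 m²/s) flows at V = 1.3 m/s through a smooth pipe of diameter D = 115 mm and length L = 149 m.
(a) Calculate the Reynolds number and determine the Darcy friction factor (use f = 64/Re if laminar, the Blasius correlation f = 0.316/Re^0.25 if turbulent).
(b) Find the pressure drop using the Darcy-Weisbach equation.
(a) Re = V·D/ν = 1.3·0.115/3.40e-05 = 4397.1 → turbulent (Re > 4000); f = 0.316/Re^0.25 = 0.316/4397.1^0.25 = 0.038806
(b) Darcy-Weisbach: ΔP = f·(L/D)·½ρV²/1000 = 0.038806·(149/0.115)·½·870·1.3²/1000 = 36.96 kPa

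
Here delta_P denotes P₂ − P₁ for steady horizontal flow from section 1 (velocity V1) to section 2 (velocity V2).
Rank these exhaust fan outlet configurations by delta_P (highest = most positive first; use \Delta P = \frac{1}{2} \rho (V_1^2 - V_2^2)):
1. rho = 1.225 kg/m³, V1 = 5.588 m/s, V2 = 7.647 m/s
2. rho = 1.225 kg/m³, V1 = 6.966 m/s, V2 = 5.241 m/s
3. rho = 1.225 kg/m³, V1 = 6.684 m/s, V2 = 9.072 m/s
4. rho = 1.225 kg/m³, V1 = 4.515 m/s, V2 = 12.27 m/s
Case 1: delta_P = -0.01669 kPa
Case 2: delta_P = 0.0129 kPa
Case 3: delta_P = -0.02305 kPa
Case 4: delta_P = -0.07973 kPa
Ranking (highest first): 2, 1, 3, 4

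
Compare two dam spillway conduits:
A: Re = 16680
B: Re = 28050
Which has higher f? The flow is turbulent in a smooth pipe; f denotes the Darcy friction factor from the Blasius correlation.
f(A) = 0.02781, f(B) = 0.02442. Answer: A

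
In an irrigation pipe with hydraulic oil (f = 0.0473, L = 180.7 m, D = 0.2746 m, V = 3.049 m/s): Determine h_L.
Formula: h_L = f \frac{L}{D} \frac{V^2}{2g}
h_L = 0.0473·(180.7/0.2746)·3.049²/(2·9.81) = 14.75 m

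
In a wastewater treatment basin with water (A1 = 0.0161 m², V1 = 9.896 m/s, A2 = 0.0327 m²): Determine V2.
Formula: V_2 = \frac{A_1 V_1}{A_2}
V2 = 0.0161·9.896/0.0327 = 4.872 m/s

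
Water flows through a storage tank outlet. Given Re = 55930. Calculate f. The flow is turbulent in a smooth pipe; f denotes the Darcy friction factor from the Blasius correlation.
Formula: f = \frac{0.316}{Re^{0.25}}
f = 0.316/55930^0.25 = 0.02055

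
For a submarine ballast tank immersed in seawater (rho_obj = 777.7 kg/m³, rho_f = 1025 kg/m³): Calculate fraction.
Formula: f_{sub} = \frac{\rho_{obj}}{\rho_f}
fraction = 777.7/1025 = 0.7587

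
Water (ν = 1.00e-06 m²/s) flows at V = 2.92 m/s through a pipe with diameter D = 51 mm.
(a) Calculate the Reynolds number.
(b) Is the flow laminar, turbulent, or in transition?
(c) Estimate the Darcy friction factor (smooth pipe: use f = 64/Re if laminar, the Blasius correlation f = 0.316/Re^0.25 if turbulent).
(a) Re = V·D/ν = 2.92·0.051/1.00e-06 = 148920
(b) Flow regime: turbulent (Re > 4000)
(c) Friction factor: f = 0.316/Re^0.25 = 0.316/148920^0.25 = 0.01609 (Blasius is strictly valid for Re ≲ 1e5; used here as the smooth-pipe estimate the problem specifies)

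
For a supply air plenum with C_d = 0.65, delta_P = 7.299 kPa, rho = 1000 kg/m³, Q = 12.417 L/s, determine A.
Formula: Q = C_d A \sqrt{\frac{2 \Delta P}{\rho}}
Substituting knowns: 12.417 = 0.65·A·√(2·(7.299·1000)/1000)·1000
Solving for A: A = (12.417/1000)/(0.65·√(2·(7.299·1000)/1000)) = 0.005 m²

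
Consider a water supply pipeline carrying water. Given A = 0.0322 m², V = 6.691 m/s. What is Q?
Formula: Q = A V
Q = 0.0322·6.691·1000 = 215.5 L/s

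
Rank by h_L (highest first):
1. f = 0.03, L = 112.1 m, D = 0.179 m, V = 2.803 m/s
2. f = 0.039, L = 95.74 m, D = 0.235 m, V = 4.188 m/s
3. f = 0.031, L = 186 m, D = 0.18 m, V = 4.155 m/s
Case 1: h_L = 7.524 m
Case 2: h_L = 14.2 m
Case 3: h_L = 28.19 m
Ranking (highest first): 3, 2, 1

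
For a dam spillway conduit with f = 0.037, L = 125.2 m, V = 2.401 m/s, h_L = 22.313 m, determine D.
Formula: h_L = f \frac{L}{D} \frac{V^2}{2g}
Substituting knowns: 22.313 = 0.037·(125.2/D)·2.401²/(2·9.81)
Solving for D: D = 0.037·125.2·2.401²/(2·9.81·22.313) = 0.061 m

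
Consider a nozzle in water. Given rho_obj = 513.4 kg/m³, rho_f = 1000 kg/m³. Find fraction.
Formula: f_{sub} = \frac{\rho_{obj}}{\rho_f}
fraction = 513.4/1000 = 0.5134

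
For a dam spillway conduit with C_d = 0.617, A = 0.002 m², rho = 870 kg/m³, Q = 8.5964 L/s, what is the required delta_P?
Formula: Q = C_d A \sqrt{\frac{2 \Delta P}{\rho}}
Substituting knowns: 8.5964 = 0.617·0.002·√(2·(delta_P·1000)/870)·1000
Solving for delta_P: delta_P = ((8.5964/1000)/(0.617·0.002))²·870/2/1000 = 21.11 kPa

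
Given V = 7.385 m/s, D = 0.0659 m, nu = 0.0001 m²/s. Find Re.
Formula: Re = \frac{V D}{\nu}
Re = 7.385·0.0659/0.0001 = 4867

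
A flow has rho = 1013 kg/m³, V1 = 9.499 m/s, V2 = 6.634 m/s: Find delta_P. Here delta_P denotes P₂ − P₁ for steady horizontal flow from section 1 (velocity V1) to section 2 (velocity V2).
Formula: \Delta P = \frac{1}{2} \rho (V_1^2 - V_2^2)
delta_P = 0.5·1013·(9.499² − 6.634²)/1000 = 23.41 kPa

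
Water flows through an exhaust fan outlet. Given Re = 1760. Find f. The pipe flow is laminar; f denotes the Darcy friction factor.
Formula: f = \frac{64}{Re}
f = 64/1760 = 0.03636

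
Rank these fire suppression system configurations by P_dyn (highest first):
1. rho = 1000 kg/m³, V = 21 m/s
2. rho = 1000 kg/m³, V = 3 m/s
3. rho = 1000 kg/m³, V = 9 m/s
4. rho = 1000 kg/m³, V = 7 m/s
Case 1: P_dyn = 220.5 kPa
Case 2: P_dyn = 4.5 kPa
Case 3: P_dyn = 40.5 kPa
Case 4: P_dyn = 24.5 kPa
Ranking (highest first): 1, 3, 4, 2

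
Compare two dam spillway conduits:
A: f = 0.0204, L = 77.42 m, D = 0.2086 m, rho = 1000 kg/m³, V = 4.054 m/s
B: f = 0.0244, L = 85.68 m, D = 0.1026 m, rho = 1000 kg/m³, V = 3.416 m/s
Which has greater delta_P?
delta_P(A) = 62.22 kPa, delta_P(B) = 118.9 kPa. Answer: B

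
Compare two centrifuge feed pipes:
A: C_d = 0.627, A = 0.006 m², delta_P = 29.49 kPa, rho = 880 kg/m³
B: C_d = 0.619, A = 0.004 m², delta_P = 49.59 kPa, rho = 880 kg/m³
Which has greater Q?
Q(A) = 30.8 L/s, Q(B) = 26.29 L/s. Answer: A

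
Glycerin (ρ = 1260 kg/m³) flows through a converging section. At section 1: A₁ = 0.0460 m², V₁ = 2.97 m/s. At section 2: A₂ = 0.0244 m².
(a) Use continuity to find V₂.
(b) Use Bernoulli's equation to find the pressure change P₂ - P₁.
(a) Continuity: A₁V₁=A₂V₂ -> V₂=A₁V₁/A₂=0.0460*2.97/0.0244=5.60 m/s
(b) Bernoulli: P₂-P₁=0.5*rho*(V₁^2-V₂^2)/1000=0.5*1260*(2.97^2-5.60^2)/1000=-14.2 kPa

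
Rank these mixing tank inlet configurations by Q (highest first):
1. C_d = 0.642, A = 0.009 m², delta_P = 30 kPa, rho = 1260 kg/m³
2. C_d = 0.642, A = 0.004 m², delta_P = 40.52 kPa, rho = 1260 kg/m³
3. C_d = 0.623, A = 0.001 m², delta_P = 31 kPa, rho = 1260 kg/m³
Case 1: Q = 39.87 L/s
Case 2: Q = 20.59 L/s
Case 3: Q = 4.37 L/s
Ranking (highest first): 1, 2, 3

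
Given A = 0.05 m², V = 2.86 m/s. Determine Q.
Formula: Q = A V
Q = 0.05·2.86·1000 = 143 L/s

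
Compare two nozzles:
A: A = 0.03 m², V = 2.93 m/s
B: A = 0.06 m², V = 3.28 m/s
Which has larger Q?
Q(A) = 87.9 L/s, Q(B) = 196.8 L/s. Answer: B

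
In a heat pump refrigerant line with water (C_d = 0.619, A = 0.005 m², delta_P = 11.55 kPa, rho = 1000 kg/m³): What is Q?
Formula: Q = C_d A \sqrt{\frac{2 \Delta P}{\rho}}
Q = 0.619·0.005·√(2·(11.55·1000)/1000)·1000 = 14.88 L/s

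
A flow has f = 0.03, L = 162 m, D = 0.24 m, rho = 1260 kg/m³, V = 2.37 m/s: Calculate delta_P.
Formula: \Delta P = f \frac{L}{D} \frac{\rho V^2}{2}
delta_P = 0.03·(162/0.24)·0.5·1260·2.37²/1000 = 71.66 kPa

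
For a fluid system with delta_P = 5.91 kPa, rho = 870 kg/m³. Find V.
Formula: V = \sqrt{\frac{2 \Delta P}{\rho}}
V = √(2·(5.91·1000)/870) = 3.686 m/s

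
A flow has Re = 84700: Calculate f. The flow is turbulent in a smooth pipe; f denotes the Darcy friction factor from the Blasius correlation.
Formula: f = \frac{0.316}{Re^{0.25}}
f = 0.316/84700^0.25 = 0.01852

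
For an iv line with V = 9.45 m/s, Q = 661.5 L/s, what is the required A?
Formula: Q = A V
Substituting knowns: 661.5 = A·9.45·1000
Solving for A: A = (661.5/1000)/9.45 = 0.07 m²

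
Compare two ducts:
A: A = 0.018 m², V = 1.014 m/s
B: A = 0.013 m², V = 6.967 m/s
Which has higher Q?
Q(A) = 18.25 L/s, Q(B) = 90.57 L/s. Answer: B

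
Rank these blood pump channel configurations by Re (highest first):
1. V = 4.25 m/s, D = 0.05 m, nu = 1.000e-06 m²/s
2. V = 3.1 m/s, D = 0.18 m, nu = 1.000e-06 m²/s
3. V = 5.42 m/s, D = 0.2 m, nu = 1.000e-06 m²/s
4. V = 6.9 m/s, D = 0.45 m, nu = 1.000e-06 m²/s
Case 1: Re = 212500
Case 2: Re = 558000
Case 3: Re = 1.084e+06
Case 4: Re = 3.105e+06
Ranking (highest first): 4, 3, 2, 1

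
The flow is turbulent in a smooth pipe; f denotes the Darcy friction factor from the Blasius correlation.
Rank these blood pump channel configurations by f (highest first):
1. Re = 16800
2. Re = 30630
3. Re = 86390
Case 1: f = 0.02776
Case 2: f = 0.02389
Case 3: f = 0.01843
Ranking (highest first): 1, 2, 3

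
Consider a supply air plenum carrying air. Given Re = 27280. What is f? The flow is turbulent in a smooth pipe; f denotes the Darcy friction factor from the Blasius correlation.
Formula: f = \frac{0.316}{Re^{0.25}}
f = 0.316/27280^0.25 = 0.02459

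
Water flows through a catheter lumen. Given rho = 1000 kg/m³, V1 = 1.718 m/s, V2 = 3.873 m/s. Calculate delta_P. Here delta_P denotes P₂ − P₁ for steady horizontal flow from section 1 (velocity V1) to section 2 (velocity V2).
Formula: \Delta P = \frac{1}{2} \rho (V_1^2 - V_2^2)
delta_P = 0.5·1000·(1.718² − 3.873²)/1000 = -6.024 kPa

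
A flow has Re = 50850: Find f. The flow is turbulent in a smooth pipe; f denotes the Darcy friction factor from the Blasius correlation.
Formula: f = \frac{0.316}{Re^{0.25}}
f = 0.316/50850^0.25 = 0.02104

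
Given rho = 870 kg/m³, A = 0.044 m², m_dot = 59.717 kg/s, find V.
Formula: \dot{m} = \rho A V
Substituting knowns: 59.717 = 870·0.044·V
Solving for V: V = 59.717/(870·0.044) = 1.56 m/s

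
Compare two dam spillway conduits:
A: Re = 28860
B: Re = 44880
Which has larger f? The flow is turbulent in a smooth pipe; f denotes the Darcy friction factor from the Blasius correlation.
f(A) = 0.02424, f(B) = 0.02171. Answer: A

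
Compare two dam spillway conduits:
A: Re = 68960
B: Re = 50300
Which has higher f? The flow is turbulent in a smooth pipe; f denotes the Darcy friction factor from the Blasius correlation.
f(A) = 0.0195, f(B) = 0.0211. Answer: B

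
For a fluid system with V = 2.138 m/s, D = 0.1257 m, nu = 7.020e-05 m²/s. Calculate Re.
Formula: Re = \frac{V D}{\nu}
Re = 2.138·0.1257/7.020e-05 = 3828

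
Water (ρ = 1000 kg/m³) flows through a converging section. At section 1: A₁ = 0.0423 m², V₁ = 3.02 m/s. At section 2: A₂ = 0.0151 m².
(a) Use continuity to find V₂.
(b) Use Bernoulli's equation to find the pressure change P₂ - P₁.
(a) Continuity: A₁V₁=A₂V₂ -> V₂=A₁V₁/A₂=0.0423*3.02/0.0151=8.46 m/s
(b) Bernoulli: P₂-P₁=0.5*rho*(V₁^2-V₂^2)/1000=0.5*1000*(3.02^2-8.46^2)/1000=-31.23 kPa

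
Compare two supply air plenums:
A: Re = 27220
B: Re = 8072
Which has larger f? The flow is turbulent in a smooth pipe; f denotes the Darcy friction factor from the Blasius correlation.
f(A) = 0.0246, f(B) = 0.03334. Answer: B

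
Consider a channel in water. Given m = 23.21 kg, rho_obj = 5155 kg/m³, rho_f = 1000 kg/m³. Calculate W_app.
Formula: W_{app} = mg\left(1 - \frac{\rho_f}{\rho_{obj}}\right)
W_app = 23.21·9.81·(1 − 1000/5155) = 183.5 N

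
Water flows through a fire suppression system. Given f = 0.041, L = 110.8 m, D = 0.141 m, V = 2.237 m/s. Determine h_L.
Formula: h_L = f \frac{L}{D} \frac{V^2}{2g}
h_L = 0.041·(110.8/0.141)·2.237²/(2·9.81) = 8.217 m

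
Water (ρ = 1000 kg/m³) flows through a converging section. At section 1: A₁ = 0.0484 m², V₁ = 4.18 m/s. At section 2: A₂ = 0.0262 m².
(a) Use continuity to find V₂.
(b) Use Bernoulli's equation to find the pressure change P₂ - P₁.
(a) Continuity: A₁V₁=A₂V₂ -> V₂=A₁V₁/A₂=0.0484*4.18/0.0262=7.72 m/s
(b) Bernoulli: P₂-P₁=0.5*rho*(V₁^2-V₂^2)/1000=0.5*1000*(4.18^2-7.72^2)/1000=-21.06 kPa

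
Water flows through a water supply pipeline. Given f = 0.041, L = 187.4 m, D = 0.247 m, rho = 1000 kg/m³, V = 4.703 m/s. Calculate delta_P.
Formula: \Delta P = f \frac{L}{D} \frac{\rho V^2}{2}
delta_P = 0.041·(187.4/0.247)·0.5·1000·4.703²/1000 = 344 kPa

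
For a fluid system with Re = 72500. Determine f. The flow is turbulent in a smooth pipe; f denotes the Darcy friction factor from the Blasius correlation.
Formula: f = \frac{0.316}{Re^{0.25}}
f = 0.316/72500^0.25 = 0.01926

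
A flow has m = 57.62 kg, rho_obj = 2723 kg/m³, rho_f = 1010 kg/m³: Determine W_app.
Formula: W_{app} = mg\left(1 - \frac{\rho_f}{\rho_{obj}}\right)
W_app = 57.62·9.81·(1 − 1010/2723) = 355.6 N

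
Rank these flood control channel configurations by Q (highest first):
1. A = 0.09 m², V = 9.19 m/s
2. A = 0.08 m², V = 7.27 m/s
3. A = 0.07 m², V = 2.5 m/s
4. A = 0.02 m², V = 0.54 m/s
Case 1: Q = 827.1 L/s
Case 2: Q = 581.6 L/s
Case 3: Q = 175 L/s
Case 4: Q = 10.8 L/s
Ranking (highest first): 1, 2, 3, 4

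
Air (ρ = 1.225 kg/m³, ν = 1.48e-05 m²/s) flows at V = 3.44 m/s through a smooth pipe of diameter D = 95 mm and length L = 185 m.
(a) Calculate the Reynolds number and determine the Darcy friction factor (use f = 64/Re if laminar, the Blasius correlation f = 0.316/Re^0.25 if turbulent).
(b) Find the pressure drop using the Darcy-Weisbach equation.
(a) Re = V·D/ν = 3.44·0.095/1.48e-05 = 22081 → turbulent (Re > 4000); f = 0.316/Re^0.25 = 0.316/22081^0.25 = 0.025923
(b) Darcy-Weisbach: ΔP = f·(L/D)·½ρV²/1000 = 0.025923·(185/0.095)·½·1.225·3.44²/1000 = 0.3659 kPa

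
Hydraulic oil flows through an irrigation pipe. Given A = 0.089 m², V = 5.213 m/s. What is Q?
Formula: Q = A V
Q = 0.089·5.213·1000 = 464 L/s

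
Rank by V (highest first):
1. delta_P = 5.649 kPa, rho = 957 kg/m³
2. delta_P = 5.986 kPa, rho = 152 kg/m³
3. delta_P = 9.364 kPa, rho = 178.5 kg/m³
Case 1: V = 3.436 m/s
Case 2: V = 8.875 m/s
Case 3: V = 10.24 m/s
Ranking (highest first): 3, 2, 1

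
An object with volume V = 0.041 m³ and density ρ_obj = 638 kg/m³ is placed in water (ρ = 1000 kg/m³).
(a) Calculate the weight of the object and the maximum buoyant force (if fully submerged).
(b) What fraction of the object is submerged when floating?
(a) W=rho_obj*g*V=638*9.81*0.041=256.6 N; F_B(max)=rho*g*V=1000*9.81*0.041=402.2 N
(b) Floating fraction=rho_obj/rho=638/1000=0.638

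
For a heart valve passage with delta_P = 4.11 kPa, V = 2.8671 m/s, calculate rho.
Formula: V = \sqrt{\frac{2 \Delta P}{\rho}}
Substituting knowns: 2.8671 = √(2·(4.11·1000)/rho)
Solving for rho: rho = 2·(4.11·1000)/2.8671² = 1000 kg/m³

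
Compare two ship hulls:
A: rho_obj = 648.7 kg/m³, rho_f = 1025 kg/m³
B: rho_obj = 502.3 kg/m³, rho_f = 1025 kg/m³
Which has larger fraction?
fraction(A) = 0.6329, fraction(B) = 0.49. Answer: A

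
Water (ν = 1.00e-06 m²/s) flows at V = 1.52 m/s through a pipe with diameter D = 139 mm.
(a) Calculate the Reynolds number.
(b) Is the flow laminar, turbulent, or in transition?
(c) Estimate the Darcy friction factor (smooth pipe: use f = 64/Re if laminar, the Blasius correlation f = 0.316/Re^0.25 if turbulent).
(a) Re = V·D/ν = 1.52·0.139/1.00e-06 = 211280
(b) Flow regime: turbulent (Re > 4000)
(c) Friction factor: f = 0.316/Re^0.25 = 0.316/211280^0.25 = 0.01474 (Blasius is strictly valid for Re ≲ 1e5; used here as the smooth-pipe estimate the problem specifies)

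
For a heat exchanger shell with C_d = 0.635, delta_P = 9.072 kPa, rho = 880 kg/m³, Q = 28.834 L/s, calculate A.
Formula: Q = C_d A \sqrt{\frac{2 \Delta P}{\rho}}
Substituting knowns: 28.834 = 0.635·A·√(2·(9.072·1000)/880)·1000
Solving for A: A = (28.834/1000)/(0.635·√(2·(9.072·1000)/880)) = 0.01 m²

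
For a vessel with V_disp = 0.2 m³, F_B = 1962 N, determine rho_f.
Formula: F_B = \rho_f g V_{disp}
Substituting knowns: 1962 = rho_f·9.81·0.2
Solving for rho_f: rho_f = 1962/(9.81·0.2) = 1000 kg/m³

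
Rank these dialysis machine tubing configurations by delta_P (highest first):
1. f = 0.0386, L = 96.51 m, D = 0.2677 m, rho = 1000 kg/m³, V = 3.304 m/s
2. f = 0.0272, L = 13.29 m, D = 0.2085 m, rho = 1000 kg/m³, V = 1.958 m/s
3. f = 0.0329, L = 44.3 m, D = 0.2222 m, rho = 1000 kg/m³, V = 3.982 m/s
Case 1: delta_P = 75.96 kPa
Case 2: delta_P = 3.323 kPa
Case 3: delta_P = 52 kPa
Ranking (highest first): 1, 3, 2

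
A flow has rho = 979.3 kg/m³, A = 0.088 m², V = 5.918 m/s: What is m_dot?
Formula: \dot{m} = \rho A V
m_dot = 979.3·0.088·5.918 = 510 kg/s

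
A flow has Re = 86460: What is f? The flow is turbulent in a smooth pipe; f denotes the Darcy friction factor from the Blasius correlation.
Formula: f = \frac{0.316}{Re^{0.25}}
f = 0.316/86460^0.25 = 0.01843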